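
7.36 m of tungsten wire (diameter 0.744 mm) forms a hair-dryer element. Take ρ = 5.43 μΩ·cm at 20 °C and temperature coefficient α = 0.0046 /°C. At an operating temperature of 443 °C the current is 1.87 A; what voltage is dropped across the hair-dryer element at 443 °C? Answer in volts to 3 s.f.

ρ = 5.43 μΩ·cm = 5.43×10^-8 Ω·m
A = π(d/2)² = π(3.7200e-04 m)² = 4.347e-07 m²
R₍20₎ = ρL/A = (5.43×10^-8)(7.36)/(4.347e-07) = 0.9193 Ω
R₍443₎ = R₍20₎(1 + αΔT) = 0.9193 × (1 + 0.0046×423) = 2.708 Ω
V = IR = 1.87 × 2.708 = 5.06 V

5.06 V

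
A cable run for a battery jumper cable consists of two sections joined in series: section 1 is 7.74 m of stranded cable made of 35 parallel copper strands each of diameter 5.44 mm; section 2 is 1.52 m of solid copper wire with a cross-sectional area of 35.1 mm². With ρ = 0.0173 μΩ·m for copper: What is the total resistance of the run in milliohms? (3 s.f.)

0.914 mΩ

ρ = 0.0173 μΩ·m = 1.73×10^-8 Ω·m
Section 1: A_strand = π(2.7200e-03)² = 2.324e-05 m²; R₁ = ρL/(N·A_s) = (1.73×10^-8)(7.74)/(35×2.324e-05) = 1.646×10^-4 Ω
Section 2: A = 35.1 mm² = 3.510e-05 m²
R₂ = (1.73×10^-8)(1.52)/(3.510e-05) = 7.492×10^-4 Ω
R = R₁ + R₂ = 0.914 mΩ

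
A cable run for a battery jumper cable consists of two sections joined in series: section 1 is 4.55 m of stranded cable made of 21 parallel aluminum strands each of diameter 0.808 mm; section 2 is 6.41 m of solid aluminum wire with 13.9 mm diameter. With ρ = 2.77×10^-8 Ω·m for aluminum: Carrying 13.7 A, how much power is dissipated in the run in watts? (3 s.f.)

2.42 W

Section 1: A_strand = π(4.0400e-04)² = 5.128e-07 m²; R₁ = ρL/(N·A_s) = (2.77×10^-8)(4.55)/(21×5.128e-07) = 0.0117 Ω
Section 2: A = π(d/2)² = π(6.9500e-03 m)² = 1.517e-04 m²
R₂ = (2.77×10^-8)(6.41)/(1.517e-04) = 0.00117 Ω
R = R₁ + R₂ = 0.01287 Ω
P = I²R = (13.7)² × 0.01287 = 2.42 W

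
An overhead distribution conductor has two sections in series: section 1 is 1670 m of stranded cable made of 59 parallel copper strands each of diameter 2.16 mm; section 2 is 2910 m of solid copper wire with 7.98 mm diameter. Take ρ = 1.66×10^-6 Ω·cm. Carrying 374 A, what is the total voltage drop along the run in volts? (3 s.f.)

409 V

ρ = 1.66×10^-6 Ω·cm = 1.66×10^-8 Ω·m
Section 1: A_strand = π(1.0800e-03)² = 3.664e-06 m²; R₁ = ρL/(N·A_s) = (1.66×10^-8)(1670)/(59×3.664e-06) = 0.1282 Ω
Section 2: A = π(d/2)² = π(3.9900e-03 m)² = 5.001e-05 m²
R₂ = (1.66×10^-8)(2910)/(5.001e-05) = 0.9658 Ω
R = R₁ + R₂ = 1.094 Ω
V = IR = 374 × 1.094 = 409 V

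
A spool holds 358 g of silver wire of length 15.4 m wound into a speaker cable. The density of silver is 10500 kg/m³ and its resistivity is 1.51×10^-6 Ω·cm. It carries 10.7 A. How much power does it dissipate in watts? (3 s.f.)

ρ = 1.51×10^-6 Ω·cm = 1.51×10^-8 Ω·m
A = m/(density·L) = 0.358/(10500×15.4) = 2.2140e-06 m²
R = ρL/A = (1.51×10^-8)(15.4)/(2.2140e-06) = 0.105 Ω
P = I²R = (10.7)² × 0.105 = 12.0 W

12.0 W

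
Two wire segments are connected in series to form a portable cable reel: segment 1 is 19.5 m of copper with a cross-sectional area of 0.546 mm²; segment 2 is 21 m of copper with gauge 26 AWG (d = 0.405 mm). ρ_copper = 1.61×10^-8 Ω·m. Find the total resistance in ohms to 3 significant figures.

Segment 1: A = 0.546 mm² = 5.460e-07 m²
R₁ = ρL/A = (1.61×10^-8)(19.5)/(5.460e-07) = 0.575 Ω
Segment 2: A = π(0.405/2 mm)² = π(2.0250e-04 m)² = 1.288e-07 m²
R₂ = (1.61×10^-8)(21)/(1.288e-07) = 2.624 Ω
R = R₁ + R₂ = 3.20 Ω

3.20 Ω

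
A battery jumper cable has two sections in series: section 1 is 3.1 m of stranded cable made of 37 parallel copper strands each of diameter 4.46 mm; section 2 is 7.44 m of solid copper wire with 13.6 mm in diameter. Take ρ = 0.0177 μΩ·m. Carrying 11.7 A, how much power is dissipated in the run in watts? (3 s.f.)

ρ = 0.0177 μΩ·m = 1.77×10^-8 Ω·m
Section 1: A_strand = π(2.2300e-03)² = 1.562e-05 m²; R₁ = ρL/(N·A_s) = (1.77×10^-8)(3.1)/(37×1.562e-05) = 9.492×10^-5 Ω
Section 2: A = π(d/2)² = π(6.8000e-03 m)² = 1.453e-04 m²
R₂ = (1.77×10^-8)(7.44)/(1.453e-04) = 9.065×10^-4 Ω
R = R₁ + R₂ = 0.001001 Ω
P = I²R = (11.7)² × 0.001001 = 0.137 W

0.137 W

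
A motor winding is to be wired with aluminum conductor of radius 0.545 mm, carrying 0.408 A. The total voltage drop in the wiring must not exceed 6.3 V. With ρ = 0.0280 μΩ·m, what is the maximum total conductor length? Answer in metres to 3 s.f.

ρ = 0.0280 μΩ·m = 2.80×10^-8 Ω·m
A = πr² = π(5.4500e-04 m)² = 9.331e-07 m²
L_max = V_max·A/(1·ρI) = (6.3)(9.331e-07)/(2.80×10^-8×0.408) = 515 m

515 m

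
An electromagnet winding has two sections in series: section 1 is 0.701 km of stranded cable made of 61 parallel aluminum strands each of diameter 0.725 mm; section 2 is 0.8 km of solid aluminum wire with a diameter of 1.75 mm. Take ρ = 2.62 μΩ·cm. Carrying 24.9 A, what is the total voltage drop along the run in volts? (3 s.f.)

235 V

ρ = 2.62 μΩ·cm = 2.62×10^-8 Ω·m
Section 1: A_strand = π(3.6250e-04)² = 4.128e-07 m²; R₁ = ρL/(N·A_s) = (2.62×10^-8)(701)/(61×4.128e-07) = 0.7293 Ω
Section 2: A = π(d/2)² = π(8.7500e-04 m)² = 2.405e-06 m²
R₂ = (2.62×10^-8)(800)/(2.405e-06) = 8.714 Ω
R = R₁ + R₂ = 9.443 Ω
V = IR = 24.9 × 9.443 = 235 V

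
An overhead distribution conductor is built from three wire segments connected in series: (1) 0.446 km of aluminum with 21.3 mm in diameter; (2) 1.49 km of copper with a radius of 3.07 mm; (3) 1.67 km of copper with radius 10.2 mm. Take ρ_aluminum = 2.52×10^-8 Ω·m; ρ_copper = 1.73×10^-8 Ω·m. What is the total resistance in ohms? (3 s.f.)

Seg 1: A = π(d/2)² = π(1.0650e-02 m)² = 3.563e-04 m²
R_1 = (2.52×10^-8)(446)/(3.563e-04) = 0.03154 Ω
Seg 2: A = πr² = π(3.0700e-03 m)² = 2.961e-05 m²
R_2 = (1.73×10^-8)(1490)/(2.961e-05) = 0.8706 Ω
Seg 3: A = πr² = π(1.0200e-02 m)² = 3.269e-04 m²
R_3 = (1.73×10^-8)(1670)/(3.269e-04) = 0.08839 Ω
R_total = R_1 + R_2 + R_3 = 0.991 Ω

0.991 Ω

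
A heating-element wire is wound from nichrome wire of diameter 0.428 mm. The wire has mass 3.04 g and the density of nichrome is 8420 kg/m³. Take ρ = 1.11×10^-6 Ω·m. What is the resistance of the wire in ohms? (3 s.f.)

A = π(d/2)² = π(2.1400e-04 m)² = 1.4387e-07 m²
L = m/(density·A) = 0.00304/(8420×1.4387e-07) = 2.509 m
R = ρL/A = (1.11×10^-6)(2.509)/(1.4387e-07) = 19.4 Ω

19.4 Ω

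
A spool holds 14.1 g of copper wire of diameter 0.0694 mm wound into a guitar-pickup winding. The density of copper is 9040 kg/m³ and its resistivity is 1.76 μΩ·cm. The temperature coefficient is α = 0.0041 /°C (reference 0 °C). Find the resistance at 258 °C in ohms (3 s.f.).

ρ = 1.76 μΩ·cm = 1.76×10^-8 Ω·m
A = π(d/2)² = π(3.4700e-05 m)² = 3.7828e-09 m²
L = m/(density·A) = 0.0141/(9040×3.7828e-09) = 412.3 m
R = ρL/A = (1.76×10^-8)(412.3)/(3.7828e-09) = 1918 Ω
R(258 °C) = 1918 × (1 + 0.0041×258) = 3950 Ω

3950 Ω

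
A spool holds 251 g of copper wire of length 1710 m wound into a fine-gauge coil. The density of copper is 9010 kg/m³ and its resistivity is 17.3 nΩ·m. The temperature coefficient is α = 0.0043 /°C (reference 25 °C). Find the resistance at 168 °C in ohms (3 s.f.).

ρ = 17.3 nΩ·m = 1.73×10^-8 Ω·m
A = m/(density·L) = 0.251/(9010×1710) = 1.6291e-08 m²
R = ρL/A = (1.73×10^-8)(1710)/(1.6291e-08) = 1816 Ω
R(168 °C) = 1816 × (1 + 0.0043×143) = 2930 Ω

2930 Ω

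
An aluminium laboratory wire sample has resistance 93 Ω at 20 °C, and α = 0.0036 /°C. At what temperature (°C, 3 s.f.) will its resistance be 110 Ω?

70.8 °C

R = R₀(1 + α(T − T₀)) ⇒ T = T₀ + (R/R₀ − 1)/α
T = 20 + (110/93 − 1)/0.0036 = 20 + (0.1828)/0.0036 = 70.8 °C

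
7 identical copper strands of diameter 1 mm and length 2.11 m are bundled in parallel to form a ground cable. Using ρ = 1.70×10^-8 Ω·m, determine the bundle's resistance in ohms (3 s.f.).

A_strand = π(5.0000e-04 m)² = 7.854e-07 m²
R_strand = ρL/A = (1.70×10^-8)(2.11)/(7.854e-07) = 0.04567 Ω
R_total = R_strand/N = 0.04567/7 = 0.00652 Ω

0.00652 Ω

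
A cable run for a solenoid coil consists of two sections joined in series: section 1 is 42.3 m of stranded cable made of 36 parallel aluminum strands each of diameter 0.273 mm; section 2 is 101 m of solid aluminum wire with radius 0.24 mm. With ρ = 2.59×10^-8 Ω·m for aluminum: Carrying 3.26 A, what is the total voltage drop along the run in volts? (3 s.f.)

48.8 V

Section 1: A_strand = π(1.3650e-04)² = 5.853e-08 m²; R₁ = ρL/(N·A_s) = (2.59×10^-8)(42.3)/(36×5.853e-08) = 0.5199 Ω
Section 2: A = πr² = π(2.4000e-04 m)² = 1.810e-07 m²
R₂ = (2.59×10^-8)(101)/(1.810e-07) = 14.46 Ω
R = R₁ + R₂ = 14.98 Ω
V = IR = 3.26 × 14.98 = 48.8 V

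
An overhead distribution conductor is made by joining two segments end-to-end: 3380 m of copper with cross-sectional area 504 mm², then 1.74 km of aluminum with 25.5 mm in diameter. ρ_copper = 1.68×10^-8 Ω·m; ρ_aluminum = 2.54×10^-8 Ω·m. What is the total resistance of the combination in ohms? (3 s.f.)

Segment 1: A = 504 mm² = 5.040e-04 m²
R₁ = ρL/A = (1.68×10^-8)(3380)/(5.040e-04) = 0.1127 Ω
Segment 2: A = π(d/2)² = π(1.2750e-02 m)² = 5.107e-04 m²
R₂ = (2.54×10^-8)(1740)/(5.107e-04) = 0.08654 Ω
R = R₁ + R₂ = 0.199 Ω

0.199 Ω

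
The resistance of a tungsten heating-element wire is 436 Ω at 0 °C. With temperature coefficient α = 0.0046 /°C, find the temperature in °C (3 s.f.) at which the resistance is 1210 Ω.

R = R₀(1 + α(T − T₀)) ⇒ T = T₀ + (R/R₀ − 1)/α
T = 0 + (1210/436 − 1)/0.0046 = 0 + (1.775)/0.0046 = 386 °C

386 °C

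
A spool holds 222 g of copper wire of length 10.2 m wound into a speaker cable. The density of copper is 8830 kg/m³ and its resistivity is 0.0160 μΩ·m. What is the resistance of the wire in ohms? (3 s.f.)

0.0662 Ω

ρ = 0.0160 μΩ·m = 1.60×10^-8 Ω·m
A = m/(density·L) = 0.222/(8830×10.2) = 2.4649e-06 m²
R = ρL/A = (1.60×10^-8)(10.2)/(2.4649e-06) = 0.0662 Ω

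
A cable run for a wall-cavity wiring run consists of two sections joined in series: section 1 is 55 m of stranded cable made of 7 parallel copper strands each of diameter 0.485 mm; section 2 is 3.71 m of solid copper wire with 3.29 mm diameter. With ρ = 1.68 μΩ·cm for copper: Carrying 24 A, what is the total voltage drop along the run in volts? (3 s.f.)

ρ = 1.68 μΩ·cm = 1.68×10^-8 Ω·m
Section 1: A_strand = π(2.4250e-04)² = 1.847e-07 m²; R₁ = ρL/(N·A_s) = (1.68×10^-8)(55)/(7×1.847e-07) = 0.7145 Ω
Section 2: A = π(d/2)² = π(1.6450e-03 m)² = 8.501e-06 m²
R₂ = (1.68×10^-8)(3.71)/(8.501e-06) = 0.007332 Ω
R = R₁ + R₂ = 0.7218 Ω
V = IR = 24 × 0.7218 = 17.3 V

17.3 V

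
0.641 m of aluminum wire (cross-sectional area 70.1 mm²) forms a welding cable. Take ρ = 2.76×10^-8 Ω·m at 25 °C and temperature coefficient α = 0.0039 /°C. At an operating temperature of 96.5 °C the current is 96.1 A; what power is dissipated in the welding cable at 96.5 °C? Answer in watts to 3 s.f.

2.98 W

A = 70.1 mm² = 7.010e-05 m²
R₍25₎ = ρL/A = (2.76×10^-8)(0.641)/(7.010e-05) = 2.524×10^-4 Ω
R₍96.5₎ = R₍25₎(1 + αΔT) = 2.524×10^-4 × (1 + 0.0039×71.5) = 3.228×10^-4 Ω
P = I²R = (96.1)² × 3.228×10^-4 = 2.98 W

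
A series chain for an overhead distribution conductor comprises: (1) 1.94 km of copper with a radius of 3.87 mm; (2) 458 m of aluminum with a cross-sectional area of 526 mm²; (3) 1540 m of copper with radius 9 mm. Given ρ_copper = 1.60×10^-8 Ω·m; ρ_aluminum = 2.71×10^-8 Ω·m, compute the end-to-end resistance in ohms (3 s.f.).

0.780 Ω

Seg 1: A = πr² = π(3.8700e-03 m)² = 4.705e-05 m²
R_1 = (1.60×10^-8)(1940)/(4.705e-05) = 0.6597 Ω
Seg 2: A = 526 mm² = 5.260e-04 m²
R_2 = (2.71×10^-8)(458)/(5.260e-04) = 0.0236 Ω
Seg 3: A = πr² = π(9.0000e-03 m)² = 2.545e-04 m²
R_3 = (1.60×10^-8)(1540)/(2.545e-04) = 0.09683 Ω
R_total = R_1 + R_2 + R_3 = 0.780 Ω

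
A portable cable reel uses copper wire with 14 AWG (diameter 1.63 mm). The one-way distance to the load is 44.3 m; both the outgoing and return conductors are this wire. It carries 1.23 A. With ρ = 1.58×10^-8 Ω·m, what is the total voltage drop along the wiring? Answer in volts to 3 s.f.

A = π(1.63/2 mm)² = π(8.1500e-04 m)² = 2.087e-06 m²
Total conductor length (both ways) L = 2 × 44.3 = 88.6 m
R = ρL/A = (1.58×10^-8)(88.6)/(2.087e-06) = 0.6709 Ω
V = IR = 1.23 × 0.6709 = 0.825 V

0.825 V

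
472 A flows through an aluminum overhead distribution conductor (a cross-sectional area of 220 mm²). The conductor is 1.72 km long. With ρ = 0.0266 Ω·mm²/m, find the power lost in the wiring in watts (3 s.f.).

ρ = 0.0266 Ω·mm²/m = 2.66×10^-8 Ω·m
A = 220 mm² = 2.200e-04 m²
R = ρL/A = (2.66×10^-8)(1720)/(2.200e-04) = 0.208 Ω
P = I²R = (472)² × 0.208 = 46300 W

46300 W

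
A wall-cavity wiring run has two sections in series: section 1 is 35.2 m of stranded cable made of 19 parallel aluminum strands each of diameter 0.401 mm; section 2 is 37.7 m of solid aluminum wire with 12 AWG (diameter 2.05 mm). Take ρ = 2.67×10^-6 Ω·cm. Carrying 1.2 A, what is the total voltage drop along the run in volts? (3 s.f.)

0.836 V

ρ = 2.67×10^-6 Ω·cm = 2.67×10^-8 Ω·m
Section 1: A_strand = π(2.0050e-04)² = 1.263e-07 m²; R₁ = ρL/(N·A_s) = (2.67×10^-8)(35.2)/(19×1.263e-07) = 0.3917 Ω
Section 2: A = π(2.05/2 mm)² = π(1.0250e-03 m)² = 3.301e-06 m²
R₂ = (2.67×10^-8)(37.7)/(3.301e-06) = 0.305 Ω
R = R₁ + R₂ = 0.6966 Ω
V = IR = 1.2 × 0.6966 = 0.836 V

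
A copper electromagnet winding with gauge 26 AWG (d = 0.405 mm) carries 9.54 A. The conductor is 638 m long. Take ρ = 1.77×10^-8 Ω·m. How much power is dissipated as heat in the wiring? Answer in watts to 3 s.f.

A = π(0.405/2 mm)² = π(2.0250e-04 m)² = 1.288e-07 m²
R = ρL/A = (1.77×10^-8)(638)/(1.288e-07) = 87.66 Ω
P = I²R = (9.54)² × 87.66 = 7980 W

7980 W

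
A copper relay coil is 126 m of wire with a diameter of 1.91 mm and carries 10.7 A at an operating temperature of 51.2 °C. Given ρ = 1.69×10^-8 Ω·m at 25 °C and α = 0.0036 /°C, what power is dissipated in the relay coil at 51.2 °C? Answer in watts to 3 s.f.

A = π(d/2)² = π(9.5500e-04 m)² = 2.865e-06 m²
R₍25₎ = ρL/A = (1.69×10^-8)(126)/(2.865e-06) = 0.7432 Ω
R₍51.2₎ = R₍25₎(1 + αΔT) = 0.7432 × (1 + 0.0036×26.2) = 0.8133 Ω
P = I²R = (10.7)² × 0.8133 = 93.1 W

93.1 W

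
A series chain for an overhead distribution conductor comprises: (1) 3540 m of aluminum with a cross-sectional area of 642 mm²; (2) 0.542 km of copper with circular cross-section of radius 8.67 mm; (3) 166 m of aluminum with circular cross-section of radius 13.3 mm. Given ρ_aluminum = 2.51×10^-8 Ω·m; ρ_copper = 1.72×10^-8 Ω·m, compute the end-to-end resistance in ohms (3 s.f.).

Seg 1: A = 642 mm² = 6.420e-04 m²
R_1 = (2.51×10^-8)(3540)/(6.420e-04) = 0.1384 Ω
Seg 2: A = πr² = π(8.6700e-03 m)² = 2.362e-04 m²
R_2 = (1.72×10^-8)(542)/(2.362e-04) = 0.03948 Ω
Seg 3: A = πr² = π(1.3300e-02 m)² = 5.557e-04 m²
R_3 = (2.51×10^-8)(166)/(5.557e-04) = 0.007498 Ω
R_total = R_1 + R_2 + R_3 = 0.185 Ω

0.185 Ω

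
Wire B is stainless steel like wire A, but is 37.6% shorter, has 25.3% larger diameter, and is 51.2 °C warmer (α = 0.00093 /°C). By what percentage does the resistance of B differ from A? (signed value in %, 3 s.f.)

R ∝ ρL/d² with ρ ∝ (1+αΔT), so R_B/R_A = (1 − 37.6/100) × (1 + 25.3/100)⁻² × (1 + 0.00093×51.2)
= 0.624 × 0.6369 × 1.048 = 0.4164
(R_B − R_A)/R_A = 0.4164 − 1 = -58.4%

-58.4%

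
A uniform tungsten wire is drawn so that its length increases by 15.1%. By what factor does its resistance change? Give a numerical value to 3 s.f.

k = 1 + 15.1/100 = 1.151; volume constant ⇒ A' = A/k, so R' = k²R.
Factor = 1.32

1.32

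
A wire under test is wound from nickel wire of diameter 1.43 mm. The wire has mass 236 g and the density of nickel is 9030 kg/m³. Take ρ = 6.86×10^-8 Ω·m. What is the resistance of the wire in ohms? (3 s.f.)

0.695 Ω

A = π(d/2)² = π(7.1500e-04 m)² = 1.6061e-06 m²
L = m/(density·A) = 0.236/(9030×1.6061e-06) = 16.27 m
R = ρL/A = (6.86×10^-8)(16.27)/(1.6061e-06) = 0.695 Ω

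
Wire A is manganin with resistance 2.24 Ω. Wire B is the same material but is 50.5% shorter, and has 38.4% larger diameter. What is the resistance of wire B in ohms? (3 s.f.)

R ∝ L/d², so R_B/R_A = (1 − 50.5/100) × (1 + 38.4/100)⁻²
= 0.495 × 0.5221 = 0.2584
R_B = 0.2584 × 2.24 = 0.579 Ω

0.579 Ω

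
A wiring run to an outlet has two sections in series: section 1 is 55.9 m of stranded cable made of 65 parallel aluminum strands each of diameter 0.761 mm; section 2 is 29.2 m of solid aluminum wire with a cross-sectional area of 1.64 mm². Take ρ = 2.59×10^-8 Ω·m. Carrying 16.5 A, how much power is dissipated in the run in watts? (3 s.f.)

Section 1: A_strand = π(3.8050e-04)² = 4.548e-07 m²; R₁ = ρL/(N·A_s) = (2.59×10^-8)(55.9)/(65×4.548e-07) = 0.04897 Ω
Section 2: A = 1.64 mm² = 1.640e-06 m²
R₂ = (2.59×10^-8)(29.2)/(1.640e-06) = 0.4611 Ω
R = R₁ + R₂ = 0.5101 Ω
P = I²R = (16.5)² × 0.5101 = 139 W

139 W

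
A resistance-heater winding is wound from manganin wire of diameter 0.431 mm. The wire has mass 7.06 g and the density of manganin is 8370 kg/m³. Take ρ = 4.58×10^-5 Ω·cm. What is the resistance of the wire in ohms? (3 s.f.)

ρ = 4.58×10^-5 Ω·cm = 4.58×10^-7 Ω·m
A = π(d/2)² = π(2.1550e-04 m)² = 1.4590e-07 m²
L = m/(density·A) = 0.00706/(8370×1.4590e-07) = 5.781 m
R = ρL/A = (4.58×10^-7)(5.781)/(1.4590e-07) = 18.1 Ω

18.1 Ω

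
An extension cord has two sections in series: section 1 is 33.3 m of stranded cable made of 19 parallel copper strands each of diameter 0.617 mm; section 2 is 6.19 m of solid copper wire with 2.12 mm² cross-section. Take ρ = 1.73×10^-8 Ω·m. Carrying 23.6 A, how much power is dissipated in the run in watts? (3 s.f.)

84.6 W

Section 1: A_strand = π(3.0850e-04)² = 2.990e-07 m²; R₁ = ρL/(N·A_s) = (1.73×10^-8)(33.3)/(19×2.990e-07) = 0.1014 Ω
Section 2: A = 2.12 mm² = 2.120e-06 m²
R₂ = (1.73×10^-8)(6.19)/(2.120e-06) = 0.05051 Ω
R = R₁ + R₂ = 0.1519 Ω
P = I²R = (23.6)² × 0.1519 = 84.6 W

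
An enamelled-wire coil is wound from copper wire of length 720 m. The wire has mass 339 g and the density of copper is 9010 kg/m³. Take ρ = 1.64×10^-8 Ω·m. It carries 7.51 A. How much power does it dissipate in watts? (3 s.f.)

A = m/(density·L) = 0.339/(9010×720) = 5.2257e-08 m²
R = ρL/A = (1.64×10^-8)(720)/(5.2257e-08) = 226 Ω
P = I²R = (7.51)² × 226 = 12700 W

12700 W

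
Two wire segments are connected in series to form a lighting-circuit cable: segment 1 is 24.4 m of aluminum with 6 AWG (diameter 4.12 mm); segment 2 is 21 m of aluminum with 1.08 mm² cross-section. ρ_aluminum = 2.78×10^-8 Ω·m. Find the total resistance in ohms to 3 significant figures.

0.591 Ω

Segment 1: A = π(4.12/2 mm)² = π(2.0600e-03 m)² = 1.333e-05 m²
R₁ = ρL/A = (2.78×10^-8)(24.4)/(1.333e-05) = 0.05088 Ω
Segment 2: A = 1.08 mm² = 1.080e-06 m²
R₂ = (2.78×10^-8)(21)/(1.080e-06) = 0.5406 Ω
R = R₁ + R₂ = 0.591 Ω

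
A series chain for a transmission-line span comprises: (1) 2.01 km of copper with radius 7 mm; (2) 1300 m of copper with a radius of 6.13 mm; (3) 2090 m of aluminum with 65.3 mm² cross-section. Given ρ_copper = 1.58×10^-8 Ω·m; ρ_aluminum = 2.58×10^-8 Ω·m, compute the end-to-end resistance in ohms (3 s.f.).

Seg 1: A = πr² = π(7.0000e-03 m)² = 1.539e-04 m²
R_1 = (1.58×10^-8)(2010)/(1.539e-04) = 0.2063 Ω
Seg 2: A = πr² = π(6.1300e-03 m)² = 1.181e-04 m²
R_2 = (1.58×10^-8)(1300)/(1.181e-04) = 0.174 Ω
Seg 3: A = 65.3 mm² = 6.530e-05 m²
R_3 = (2.58×10^-8)(2090)/(6.530e-05) = 0.8258 Ω
R_total = R_1 + R_2 + R_3 = 1.21 Ω

1.21 Ω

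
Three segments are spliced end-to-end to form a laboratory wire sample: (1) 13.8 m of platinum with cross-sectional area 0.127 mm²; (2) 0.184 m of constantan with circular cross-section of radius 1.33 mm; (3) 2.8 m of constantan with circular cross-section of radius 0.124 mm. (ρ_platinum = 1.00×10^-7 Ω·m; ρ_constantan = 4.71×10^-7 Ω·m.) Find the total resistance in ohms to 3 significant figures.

Seg 1: A = 0.127 mm² = 1.270e-07 m²
R_1 = (1.00×10^-7)(13.8)/(1.270e-07) = 10.87 Ω
Seg 2: A = πr² = π(1.3300e-03 m)² = 5.557e-06 m²
R_2 = (4.71×10^-7)(0.184)/(5.557e-06) = 0.0156 Ω
Seg 3: A = πr² = π(1.2400e-04 m)² = 4.831e-08 m²
R_3 = (4.71×10^-7)(2.8)/(4.831e-08) = 27.3 Ω
R_total = R_1 + R_2 + R_3 = 38.2 Ω

38.2 Ω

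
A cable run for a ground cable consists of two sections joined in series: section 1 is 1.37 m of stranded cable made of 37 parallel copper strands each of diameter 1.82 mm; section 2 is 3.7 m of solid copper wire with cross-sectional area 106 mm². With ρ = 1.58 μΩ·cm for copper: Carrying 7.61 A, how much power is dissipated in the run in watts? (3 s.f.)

ρ = 1.58 μΩ·cm = 1.58×10^-8 Ω·m
Section 1: A_strand = π(9.1000e-04)² = 2.602e-06 m²; R₁ = ρL/(N·A_s) = (1.58×10^-8)(1.37)/(37×2.602e-06) = 2.249×10^-4 Ω
Section 2: A = 106 mm² = 1.060e-04 m²
R₂ = (1.58×10^-8)(3.7)/(1.060e-04) = 5.515×10^-4 Ω
R = R₁ + R₂ = 7.764×10^-4 Ω
P = I²R = (7.61)² × 7.764×10^-4 = 0.0450 W

0.0450 W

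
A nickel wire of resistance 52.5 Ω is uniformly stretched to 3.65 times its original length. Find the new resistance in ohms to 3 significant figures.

699 Ω

Volume constant ⇒ A' = A/k with k = 3.65. R' = ρ(kL)/(A/k) = k²R.
R' = 13.32 × 52.5 = 699 Ω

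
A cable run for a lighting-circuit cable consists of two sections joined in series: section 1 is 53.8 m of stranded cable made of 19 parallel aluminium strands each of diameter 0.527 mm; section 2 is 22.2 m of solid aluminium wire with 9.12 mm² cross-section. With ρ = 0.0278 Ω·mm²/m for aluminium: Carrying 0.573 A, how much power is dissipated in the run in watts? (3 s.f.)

ρ = 0.0278 Ω·mm²/m = 2.78×10^-8 Ω·m
Section 1: A_strand = π(2.6350e-04)² = 2.181e-07 m²; R₁ = ρL/(N·A_s) = (2.78×10^-8)(53.8)/(19×2.181e-07) = 0.3609 Ω
Section 2: A = 9.12 mm² = 9.120e-06 m²
R₂ = (2.78×10^-8)(22.2)/(9.120e-06) = 0.06767 Ω
R = R₁ + R₂ = 0.4286 Ω
P = I²R = (0.573)² × 0.4286 = 0.141 W

0.141 W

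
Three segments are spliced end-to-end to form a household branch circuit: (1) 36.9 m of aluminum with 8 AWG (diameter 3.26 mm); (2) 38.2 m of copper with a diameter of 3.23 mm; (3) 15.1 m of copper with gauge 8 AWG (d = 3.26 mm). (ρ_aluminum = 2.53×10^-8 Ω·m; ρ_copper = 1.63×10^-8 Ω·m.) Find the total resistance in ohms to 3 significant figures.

Seg 1: A = π(3.26/2 mm)² = π(1.6300e-03 m)² = 8.347e-06 m²
R_1 = (2.53×10^-8)(36.9)/(8.347e-06) = 0.1118 Ω
Seg 2: A = π(d/2)² = π(1.6150e-03 m)² = 8.194e-06 m²
R_2 = (1.63×10^-8)(38.2)/(8.194e-06) = 0.07599 Ω
Seg 3: A = π(3.26/2 mm)² = π(1.6300e-03 m)² = 8.347e-06 m²
R_3 = (1.63×10^-8)(15.1)/(8.347e-06) = 0.02949 Ω
R_total = R_1 + R_2 + R_3 = 0.217 Ω

0.217 Ω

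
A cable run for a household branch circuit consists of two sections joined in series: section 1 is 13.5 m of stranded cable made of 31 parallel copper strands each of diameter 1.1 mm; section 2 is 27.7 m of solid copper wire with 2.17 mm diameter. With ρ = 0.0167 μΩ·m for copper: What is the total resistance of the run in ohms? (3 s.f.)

ρ = 0.0167 μΩ·m = 1.67×10^-8 Ω·m
Section 1: A_strand = π(5.5000e-04)² = 9.503e-07 m²; R₁ = ρL/(N·A_s) = (1.67×10^-8)(13.5)/(31×9.503e-07) = 0.007653 Ω
Section 2: A = π(d/2)² = π(1.0850e-03 m)² = 3.698e-06 m²
R₂ = (1.67×10^-8)(27.7)/(3.698e-06) = 0.1251 Ω
R = R₁ + R₂ = 0.133 Ω

0.133 Ω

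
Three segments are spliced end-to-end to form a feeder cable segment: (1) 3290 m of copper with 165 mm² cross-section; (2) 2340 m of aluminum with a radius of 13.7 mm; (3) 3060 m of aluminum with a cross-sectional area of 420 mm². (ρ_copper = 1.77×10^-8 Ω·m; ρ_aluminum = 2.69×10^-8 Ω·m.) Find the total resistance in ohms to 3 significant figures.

0.656 Ω

Seg 1: A = 165 mm² = 1.650e-04 m²
R_1 = (1.77×10^-8)(3290)/(1.650e-04) = 0.3529 Ω
Seg 2: A = πr² = π(1.3700e-02 m)² = 5.896e-04 m²
R_2 = (2.69×10^-8)(2340)/(5.896e-04) = 0.1068 Ω
Seg 3: A = 420 mm² = 4.200e-04 m²
R_3 = (2.69×10^-8)(3060)/(4.200e-04) = 0.196 Ω
R_total = R_1 + R_2 + R_3 = 0.656 Ω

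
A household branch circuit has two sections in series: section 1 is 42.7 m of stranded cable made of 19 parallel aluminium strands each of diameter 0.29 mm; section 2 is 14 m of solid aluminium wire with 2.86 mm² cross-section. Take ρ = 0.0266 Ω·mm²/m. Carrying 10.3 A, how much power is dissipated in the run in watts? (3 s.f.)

110 W

ρ = 0.0266 Ω·mm²/m = 2.66×10^-8 Ω·m
Section 1: A_strand = π(1.4500e-04)² = 6.605e-08 m²; R₁ = ρL/(N·A_s) = (2.66×10^-8)(42.7)/(19×6.605e-08) = 0.905 Ω
Section 2: A = 2.86 mm² = 2.860e-06 m²
R₂ = (2.66×10^-8)(14)/(2.860e-06) = 0.1302 Ω
R = R₁ + R₂ = 1.035 Ω
P = I²R = (10.3)² × 1.035 = 110 W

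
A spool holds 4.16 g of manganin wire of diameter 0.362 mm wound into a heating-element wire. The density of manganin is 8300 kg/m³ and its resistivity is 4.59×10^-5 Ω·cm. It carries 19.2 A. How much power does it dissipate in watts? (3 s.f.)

ρ = 4.59×10^-5 Ω·cm = 4.59×10^-7 Ω·m
A = π(d/2)² = π(1.8100e-04 m)² = 1.0292e-07 m²
L = m/(density·A) = 0.00416/(8300×1.0292e-07) = 4.87 m
R = ρL/A = (4.59×10^-7)(4.87)/(1.0292e-07) = 21.72 Ω
P = I²R = (19.2)² × 21.72 = 8010 W

8010 W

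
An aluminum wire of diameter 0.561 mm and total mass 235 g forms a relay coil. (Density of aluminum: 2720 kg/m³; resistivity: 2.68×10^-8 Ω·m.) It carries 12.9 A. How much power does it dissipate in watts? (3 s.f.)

A = π(d/2)² = π(2.8050e-04 m)² = 2.4718e-07 m²
L = m/(density·A) = 0.235/(2720×2.4718e-07) = 349.5 m
R = ρL/A = (2.68×10^-8)(349.5)/(2.4718e-07) = 37.9 Ω
P = I²R = (12.9)² × 37.9 = 6310 W

6310 W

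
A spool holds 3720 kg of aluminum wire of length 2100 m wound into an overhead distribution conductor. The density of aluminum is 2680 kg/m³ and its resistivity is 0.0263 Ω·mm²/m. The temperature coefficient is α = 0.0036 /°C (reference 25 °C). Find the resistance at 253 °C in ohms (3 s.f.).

ρ = 0.0263 Ω·mm²/m = 2.63×10^-8 Ω·m
A = m/(density·L) = 3720/(2680×2100) = 6.6098e-04 m²
R = ρL/A = (2.63×10^-8)(2100)/(6.6098e-04) = 0.08356 Ω
R(253 °C) = 0.08356 × (1 + 0.0036×228) = 0.152 Ω

0.152 Ω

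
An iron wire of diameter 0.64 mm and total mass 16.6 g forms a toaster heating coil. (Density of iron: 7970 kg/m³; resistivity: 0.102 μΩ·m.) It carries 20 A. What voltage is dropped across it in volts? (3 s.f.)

ρ = 0.102 μΩ·m = 1.02×10^-7 Ω·m
A = π(d/2)² = π(3.2000e-04 m)² = 3.2170e-07 m²
L = m/(density·A) = 0.0166/(7970×3.2170e-07) = 6.474 m
R = ρL/A = (1.02×10^-7)(6.474)/(3.2170e-07) = 2.053 Ω
V = IR = 20 × 2.053 = 41.1 V

41.1 V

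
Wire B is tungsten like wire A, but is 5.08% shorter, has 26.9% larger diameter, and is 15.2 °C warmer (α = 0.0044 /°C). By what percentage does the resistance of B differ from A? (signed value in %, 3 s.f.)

R ∝ ρL/d² with ρ ∝ (1+αΔT), so R_B/R_A = (1 − 5.08/100) × (1 + 26.9/100)⁻² × (1 + 0.0044×15.2)
= 0.9492 × 0.621 × 1.067 = 0.6289
(R_B − R_A)/R_A = 0.6289 − 1 = -37.1%

-37.1%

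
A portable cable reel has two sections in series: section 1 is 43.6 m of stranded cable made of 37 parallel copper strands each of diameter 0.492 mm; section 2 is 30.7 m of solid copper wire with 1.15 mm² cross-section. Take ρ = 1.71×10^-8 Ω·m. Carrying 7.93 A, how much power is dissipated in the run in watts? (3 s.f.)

35.4 W

Section 1: A_strand = π(2.4600e-04)² = 1.901e-07 m²; R₁ = ρL/(N·A_s) = (1.71×10^-8)(43.6)/(37×1.901e-07) = 0.106 Ω
Section 2: A = 1.15 mm² = 1.150e-06 m²
R₂ = (1.71×10^-8)(30.7)/(1.150e-06) = 0.4565 Ω
R = R₁ + R₂ = 0.5625 Ω
P = I²R = (7.93)² × 0.5625 = 35.4 W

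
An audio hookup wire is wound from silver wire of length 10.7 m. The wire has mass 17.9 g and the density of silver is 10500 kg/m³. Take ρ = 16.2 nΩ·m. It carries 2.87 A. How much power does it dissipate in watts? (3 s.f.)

8.96 W

ρ = 16.2 nΩ·m = 1.62×10^-8 Ω·m
A = m/(density·L) = 0.0179/(10500×10.7) = 1.5932e-07 m²
R = ρL/A = (1.62×10^-8)(10.7)/(1.5932e-07) = 1.088 Ω
P = I²R = (2.87)² × 1.088 = 8.96 W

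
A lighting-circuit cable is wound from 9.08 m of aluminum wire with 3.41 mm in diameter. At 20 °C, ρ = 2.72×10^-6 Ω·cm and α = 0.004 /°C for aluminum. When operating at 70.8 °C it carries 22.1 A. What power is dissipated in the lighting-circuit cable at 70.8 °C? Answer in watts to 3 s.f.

ρ = 2.72×10^-6 Ω·cm = 2.72×10^-8 Ω·m
A = π(d/2)² = π(1.7050e-03 m)² = 9.133e-06 m²
R₍20₎ = ρL/A = (2.72×10^-8)(9.08)/(9.133e-06) = 0.02704 Ω
R₍70.8₎ = R₍20₎(1 + αΔT) = 0.02704 × (1 + 0.004×50.8) = 0.03254 Ω
P = I²R = (22.1)² × 0.03254 = 15.9 W

15.9 W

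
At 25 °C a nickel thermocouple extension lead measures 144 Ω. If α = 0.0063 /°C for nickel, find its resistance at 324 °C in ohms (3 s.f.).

ΔT = 324 − 25 = 299 °C
R = R₀(1 + αΔT) = 144 × (1 + 0.0063×299) = 144 × 2.884 = 415 Ω

415 Ω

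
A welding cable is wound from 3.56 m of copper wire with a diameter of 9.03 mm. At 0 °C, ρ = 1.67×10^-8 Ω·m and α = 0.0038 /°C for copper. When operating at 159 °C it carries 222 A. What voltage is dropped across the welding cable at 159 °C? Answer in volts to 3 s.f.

0.331 V

A = π(d/2)² = π(4.5150e-03 m)² = 6.404e-05 m²
R₍0₎ = ρL/A = (1.67×10^-8)(3.56)/(6.404e-05) = 9.283×10^-4 Ω
R₍159₎ = R₍0₎(1 + αΔT) = 9.283×10^-4 × (1 + 0.0038×159) = 0.001489 Ω
V = IR = 222 × 0.001489 = 0.331 V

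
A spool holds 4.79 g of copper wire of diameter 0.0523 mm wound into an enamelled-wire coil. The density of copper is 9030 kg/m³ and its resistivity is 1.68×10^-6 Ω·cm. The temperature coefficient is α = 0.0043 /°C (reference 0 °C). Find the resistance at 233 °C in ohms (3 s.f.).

ρ = 1.68×10^-6 Ω·cm = 1.68×10^-8 Ω·m
A = π(d/2)² = π(2.6150e-05 m)² = 2.1483e-09 m²
L = m/(density·A) = 0.00479/(9030×2.1483e-09) = 246.9 m
R = ρL/A = (1.68×10^-8)(246.9)/(2.1483e-09) = 1931 Ω
R(233 °C) = 1931 × (1 + 0.0043×233) = 3870 Ω

3870 Ω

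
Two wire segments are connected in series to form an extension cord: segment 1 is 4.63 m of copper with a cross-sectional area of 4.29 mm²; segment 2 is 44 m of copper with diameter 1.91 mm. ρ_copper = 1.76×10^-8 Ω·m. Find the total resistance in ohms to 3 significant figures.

Segment 1: A = 4.29 mm² = 4.290e-06 m²
R₁ = ρL/A = (1.76×10^-8)(4.63)/(4.290e-06) = 0.01899 Ω
Segment 2: A = π(d/2)² = π(9.5500e-04 m)² = 2.865e-06 m²
R₂ = (1.76×10^-8)(44)/(2.865e-06) = 0.2703 Ω
R = R₁ + R₂ = 0.289 Ω

0.289 Ω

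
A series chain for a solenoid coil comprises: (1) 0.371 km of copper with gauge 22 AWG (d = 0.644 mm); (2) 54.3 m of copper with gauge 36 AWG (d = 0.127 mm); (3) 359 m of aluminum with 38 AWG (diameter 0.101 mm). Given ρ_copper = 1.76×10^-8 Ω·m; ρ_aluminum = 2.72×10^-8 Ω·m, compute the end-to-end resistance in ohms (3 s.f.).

1310 Ω

Seg 1: A = π(0.644/2 mm)² = π(3.2200e-04 m)² = 3.257e-07 m²
R_1 = (1.76×10^-8)(371)/(3.257e-07) = 20.05 Ω
Seg 2: A = π(0.127/2 mm)² = π(6.3500e-05 m)² = 1.267e-08 m²
R_2 = (1.76×10^-8)(54.3)/(1.267e-08) = 75.44 Ω
Seg 3: A = π(0.101/2 mm)² = π(5.0500e-05 m)² = 8.012e-09 m²
R_3 = (2.72×10^-8)(359)/(8.012e-09) = 1219 Ω
R_total = R_1 + R_2 + R_3 = 1310 Ω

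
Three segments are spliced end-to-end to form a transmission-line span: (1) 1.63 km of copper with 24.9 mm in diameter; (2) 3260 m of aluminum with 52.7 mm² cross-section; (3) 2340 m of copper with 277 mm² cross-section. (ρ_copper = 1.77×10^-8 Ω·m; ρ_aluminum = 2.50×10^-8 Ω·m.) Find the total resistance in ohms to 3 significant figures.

Seg 1: A = π(d/2)² = π(1.2450e-02 m)² = 4.870e-04 m²
R_1 = (1.77×10^-8)(1630)/(4.870e-04) = 0.05925 Ω
Seg 2: A = 52.7 mm² = 5.270e-05 m²
R_2 = (2.50×10^-8)(3260)/(5.270e-05) = 1.546 Ω
Seg 3: A = 277 mm² = 2.770e-04 m²
R_3 = (1.77×10^-8)(2340)/(2.770e-04) = 0.1495 Ω
R_total = R_1 + R_2 + R_3 = 1.76 Ω

1.76 Ω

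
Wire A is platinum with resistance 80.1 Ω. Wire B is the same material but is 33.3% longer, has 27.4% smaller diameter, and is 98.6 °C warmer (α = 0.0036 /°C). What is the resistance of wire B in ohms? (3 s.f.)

274 Ω

R ∝ ρL/d² with ρ ∝ (1+αΔT), so R_B/R_A = (1 + 33.3/100) × (1 − 27.4/100)⁻² × (1 + 0.0036×98.6)
= 1.333 × 1.897 × 1.355 = 3.427
R_B = 3.427 × 80.1 = 274 Ω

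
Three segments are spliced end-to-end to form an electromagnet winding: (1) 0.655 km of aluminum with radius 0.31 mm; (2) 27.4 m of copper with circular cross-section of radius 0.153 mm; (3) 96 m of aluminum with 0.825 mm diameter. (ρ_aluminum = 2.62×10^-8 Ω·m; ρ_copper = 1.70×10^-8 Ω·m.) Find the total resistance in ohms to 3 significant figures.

Seg 1: A = πr² = π(3.1000e-04 m)² = 3.019e-07 m²
R_1 = (2.62×10^-8)(655)/(3.019e-07) = 56.84 Ω
Seg 2: A = πr² = π(1.5300e-04 m)² = 7.354e-08 m²
R_2 = (1.70×10^-8)(27.4)/(7.354e-08) = 6.334 Ω
Seg 3: A = π(d/2)² = π(4.1250e-04 m)² = 5.346e-07 m²
R_3 = (2.62×10^-8)(96)/(5.346e-07) = 4.705 Ω
R_total = R_1 + R_2 + R_3 = 67.9 Ω

67.9 Ω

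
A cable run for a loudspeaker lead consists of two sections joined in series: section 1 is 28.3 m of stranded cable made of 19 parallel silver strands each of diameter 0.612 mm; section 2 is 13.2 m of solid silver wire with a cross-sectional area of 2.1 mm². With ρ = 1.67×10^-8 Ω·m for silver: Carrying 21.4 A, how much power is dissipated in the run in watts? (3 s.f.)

86.8 W

Section 1: A_strand = π(3.0600e-04)² = 2.942e-07 m²; R₁ = ρL/(N·A_s) = (1.67×10^-8)(28.3)/(19×2.942e-07) = 0.08456 Ω
Section 2: A = 2.1 mm² = 2.100e-06 m²
R₂ = (1.67×10^-8)(13.2)/(2.100e-06) = 0.105 Ω
R = R₁ + R₂ = 0.1895 Ω
P = I²R = (21.4)² × 0.1895 = 86.8 W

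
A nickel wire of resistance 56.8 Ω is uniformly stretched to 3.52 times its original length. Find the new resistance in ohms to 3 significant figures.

Volume constant ⇒ A' = A/k with k = 3.52. R' = ρ(kL)/(A/k) = k²R.
R' = 12.39 × 56.8 = 704 Ω

704 Ω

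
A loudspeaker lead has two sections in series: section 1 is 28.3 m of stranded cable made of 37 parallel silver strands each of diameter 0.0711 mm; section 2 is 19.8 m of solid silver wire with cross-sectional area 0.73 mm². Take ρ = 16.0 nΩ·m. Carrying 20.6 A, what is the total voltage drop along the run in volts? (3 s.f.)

72.4 V

ρ = 16.0 nΩ·m = 1.60×10^-8 Ω·m
Section 1: A_strand = π(3.5550e-05)² = 3.970e-09 m²; R₁ = ρL/(N·A_s) = (1.60×10^-8)(28.3)/(37×3.970e-09) = 3.082 Ω
Section 2: A = 0.73 mm² = 7.300e-07 m²
R₂ = (1.60×10^-8)(19.8)/(7.300e-07) = 0.434 Ω
R = R₁ + R₂ = 3.516 Ω
V = IR = 20.6 × 3.516 = 72.4 V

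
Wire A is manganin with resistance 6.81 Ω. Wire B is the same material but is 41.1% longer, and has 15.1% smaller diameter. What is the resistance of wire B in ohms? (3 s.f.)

R ∝ L/d², so R_B/R_A = (1 + 41.1/100) × (1 − 15.1/100)⁻²
= 1.411 × 1.387 = 1.958
R_B = 1.958 × 6.81 = 13.3 Ω

13.3 Ω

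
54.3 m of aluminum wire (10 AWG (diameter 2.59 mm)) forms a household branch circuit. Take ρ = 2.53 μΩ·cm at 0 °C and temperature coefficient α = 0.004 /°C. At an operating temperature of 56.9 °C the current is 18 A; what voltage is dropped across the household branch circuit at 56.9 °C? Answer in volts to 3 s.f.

ρ = 2.53 μΩ·cm = 2.53×10^-8 Ω·m
A = π(2.59/2 mm)² = π(1.2950e-03 m)² = 5.269e-06 m²
R₍0₎ = ρL/A = (2.53×10^-8)(54.3)/(5.269e-06) = 0.2608 Ω
R₍56.9₎ = R₍0₎(1 + αΔT) = 0.2608 × (1 + 0.004×56.9) = 0.3201 Ω
V = IR = 18 × 0.3201 = 5.76 V

5.76 V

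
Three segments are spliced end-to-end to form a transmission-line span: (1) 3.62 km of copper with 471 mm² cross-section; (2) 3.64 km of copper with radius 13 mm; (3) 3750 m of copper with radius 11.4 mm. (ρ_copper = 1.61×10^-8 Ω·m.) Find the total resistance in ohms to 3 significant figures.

Seg 1: A = 471 mm² = 4.710e-04 m²
R_1 = (1.61×10^-8)(3620)/(4.710e-04) = 0.1237 Ω
Seg 2: A = πr² = π(1.3000e-02 m)² = 5.309e-04 m²
R_2 = (1.61×10^-8)(3640)/(5.309e-04) = 0.1104 Ω
Seg 3: A = πr² = π(1.1400e-02 m)² = 4.083e-04 m²
R_3 = (1.61×10^-8)(3750)/(4.083e-04) = 0.1479 Ω
R_total = R_1 + R_2 + R_3 = 0.382 Ω

0.382 Ω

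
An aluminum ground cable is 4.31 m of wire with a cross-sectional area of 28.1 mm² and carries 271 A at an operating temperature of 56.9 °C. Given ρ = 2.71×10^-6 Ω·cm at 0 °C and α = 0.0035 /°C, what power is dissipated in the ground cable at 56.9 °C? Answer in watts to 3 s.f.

ρ = 2.71×10^-6 Ω·cm = 2.71×10^-8 Ω·m
A = 28.1 mm² = 2.810e-05 m²
R₍0₎ = ρL/A = (2.71×10^-8)(4.31)/(2.810e-05) = 0.004157 Ω
R₍56.9₎ = R₍0₎(1 + αΔT) = 0.004157 × (1 + 0.0035×56.9) = 0.004984 Ω
P = I²R = (271)² × 0.004984 = 366 W

366 W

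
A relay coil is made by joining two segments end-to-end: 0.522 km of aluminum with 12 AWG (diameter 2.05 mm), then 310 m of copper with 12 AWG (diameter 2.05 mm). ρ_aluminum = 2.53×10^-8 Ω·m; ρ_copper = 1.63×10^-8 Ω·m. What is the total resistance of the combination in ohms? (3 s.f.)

Segment 1: A = π(2.05/2 mm)² = π(1.0250e-03 m)² = 3.301e-06 m²
R₁ = ρL/A = (2.53×10^-8)(522)/(3.301e-06) = 4.001 Ω
R₂ = (1.63×10^-8)(310)/(3.301e-06) = 1.531 Ω
R = R₁ + R₂ = 5.53 Ω

5.53 Ω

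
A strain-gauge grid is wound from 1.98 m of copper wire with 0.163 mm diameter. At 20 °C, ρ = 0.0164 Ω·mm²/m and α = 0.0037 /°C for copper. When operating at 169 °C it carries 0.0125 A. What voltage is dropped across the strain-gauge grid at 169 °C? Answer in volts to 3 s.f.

0.0302 V

ρ = 0.0164 Ω·mm²/m = 1.64×10^-8 Ω·m
A = π(d/2)² = π(8.1500e-05 m)² = 2.087e-08 m²
R₍20₎ = ρL/A = (1.64×10^-8)(1.98)/(2.087e-08) = 1.556 Ω
R₍169₎ = R₍20₎(1 + αΔT) = 1.556 × (1 + 0.0037×149) = 2.414 Ω
V = IR = 0.0125 × 2.414 = 0.0302 V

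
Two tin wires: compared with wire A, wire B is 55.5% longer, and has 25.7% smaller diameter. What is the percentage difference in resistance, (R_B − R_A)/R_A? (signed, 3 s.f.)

182%

R ∝ L/d², so R_B/R_A = (1 + 55.5/100) × (1 − 25.7/100)⁻²
= 1.555 × 1.811 = 2.817
(R_B − R_A)/R_A = 2.817 − 1 = 182%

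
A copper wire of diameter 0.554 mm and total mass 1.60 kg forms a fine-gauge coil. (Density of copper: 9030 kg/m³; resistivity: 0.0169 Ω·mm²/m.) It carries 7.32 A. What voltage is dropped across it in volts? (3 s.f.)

ρ = 0.0169 Ω·mm²/m = 1.69×10^-8 Ω·m
A = π(d/2)² = π(2.7700e-04 m)² = 2.4105e-07 m²
L = m/(density·A) = 1.6/(9030×2.4105e-07) = 735.1 m
R = ρL/A = (1.69×10^-8)(735.1)/(2.4105e-07) = 51.53 Ω
V = IR = 7.32 × 51.53 = 377 V

377 V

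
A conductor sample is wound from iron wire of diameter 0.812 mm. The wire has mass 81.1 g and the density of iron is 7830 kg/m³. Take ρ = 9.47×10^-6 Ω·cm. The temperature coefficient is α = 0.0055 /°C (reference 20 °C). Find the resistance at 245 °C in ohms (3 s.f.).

8.18 Ω

ρ = 9.47×10^-6 Ω·cm = 9.47×10^-8 Ω·m
A = π(d/2)² = π(4.0600e-04 m)² = 5.1785e-07 m²
L = m/(density·A) = 0.0811/(7830×5.1785e-07) = 20 m
R = ρL/A = (9.47×10^-8)(20)/(5.1785e-07) = 3.658 Ω
R(245 °C) = 3.658 × (1 + 0.0055×225) = 8.18 Ω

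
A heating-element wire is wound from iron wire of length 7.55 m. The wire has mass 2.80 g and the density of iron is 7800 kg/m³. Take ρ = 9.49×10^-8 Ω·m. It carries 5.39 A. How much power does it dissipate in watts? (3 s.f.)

438 W

A = m/(density·L) = 0.0028/(7800×7.55) = 4.7546e-08 m²
R = ρL/A = (9.49×10^-8)(7.55)/(4.7546e-08) = 15.07 Ω
P = I²R = (5.39)² × 15.07 = 438 W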